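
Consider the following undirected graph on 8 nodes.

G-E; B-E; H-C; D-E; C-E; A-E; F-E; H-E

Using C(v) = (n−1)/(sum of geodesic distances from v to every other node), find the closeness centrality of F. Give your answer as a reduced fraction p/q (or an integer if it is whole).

Distances from F: A:2, B:2, C:2, D:2, E:1, G:2, H:2. Sum = 13.
n = 8, so closeness = 7/13.

7/13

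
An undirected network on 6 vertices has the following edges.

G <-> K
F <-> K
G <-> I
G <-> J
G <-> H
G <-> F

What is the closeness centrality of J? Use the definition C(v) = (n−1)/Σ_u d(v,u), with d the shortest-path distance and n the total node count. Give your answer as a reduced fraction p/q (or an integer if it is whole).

Distances from J: F:2, G:1, H:2, I:2, K:2. Sum = 9.
n = 6, so closeness = 5/9.

5/9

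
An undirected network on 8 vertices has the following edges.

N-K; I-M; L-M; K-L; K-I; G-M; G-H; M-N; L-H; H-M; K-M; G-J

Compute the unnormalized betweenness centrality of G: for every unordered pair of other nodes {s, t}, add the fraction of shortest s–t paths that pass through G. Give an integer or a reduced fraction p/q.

6

Pairs whose geodesics pass through G — M–J: 1; I–J: 1; J–H: 1; J–L: 2/2; J–N: 1; J–K: 1.
All other pairs contribute 0.
Summing the contributions gives betweenness(G) = 6.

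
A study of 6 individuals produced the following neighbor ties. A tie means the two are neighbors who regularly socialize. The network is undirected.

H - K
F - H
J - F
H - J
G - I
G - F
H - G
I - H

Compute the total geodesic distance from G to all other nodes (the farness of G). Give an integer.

Distances from G: F:1, H:1, I:1, J:2, K:2.
Sum = 1 + 1 + 1 + 2 + 2 = 7.

7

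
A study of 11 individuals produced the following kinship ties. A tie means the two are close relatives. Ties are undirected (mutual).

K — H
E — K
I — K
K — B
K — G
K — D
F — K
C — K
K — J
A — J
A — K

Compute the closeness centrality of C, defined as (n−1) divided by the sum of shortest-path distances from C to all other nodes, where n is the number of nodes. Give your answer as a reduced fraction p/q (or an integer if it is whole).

10/19

Distances from C: A:2, B:2, D:2, E:2, F:2, G:2, H:2, I:2, J:2, K:1. Sum = 19.
n = 11, so closeness = 10/19.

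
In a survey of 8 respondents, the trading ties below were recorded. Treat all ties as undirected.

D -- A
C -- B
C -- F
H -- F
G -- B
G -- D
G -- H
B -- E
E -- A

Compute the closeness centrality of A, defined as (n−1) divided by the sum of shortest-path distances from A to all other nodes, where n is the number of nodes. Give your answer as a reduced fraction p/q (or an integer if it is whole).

Distances from A: B:2, C:3, D:1, E:1, F:4, G:2, H:3. Sum = 16.
n = 8, so closeness = 7/16.

7/16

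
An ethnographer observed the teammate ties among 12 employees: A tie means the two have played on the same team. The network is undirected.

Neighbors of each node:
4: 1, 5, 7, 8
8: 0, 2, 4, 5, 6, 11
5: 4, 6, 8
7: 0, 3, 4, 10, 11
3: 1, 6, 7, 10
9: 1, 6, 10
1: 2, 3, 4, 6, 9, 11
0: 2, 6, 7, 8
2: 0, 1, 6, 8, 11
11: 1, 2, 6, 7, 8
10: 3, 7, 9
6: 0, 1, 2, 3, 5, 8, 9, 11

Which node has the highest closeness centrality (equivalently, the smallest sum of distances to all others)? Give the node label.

Farness (sum of distances to all others) for each node — 0:18, 1:16, 2:18, 3:18, 4:18, 5:20, 6:14, 7:17, 8:17, 9:19, 10:22, 11:17.
The smallest farness is 14, for 6, so 6 has the highest closeness.

6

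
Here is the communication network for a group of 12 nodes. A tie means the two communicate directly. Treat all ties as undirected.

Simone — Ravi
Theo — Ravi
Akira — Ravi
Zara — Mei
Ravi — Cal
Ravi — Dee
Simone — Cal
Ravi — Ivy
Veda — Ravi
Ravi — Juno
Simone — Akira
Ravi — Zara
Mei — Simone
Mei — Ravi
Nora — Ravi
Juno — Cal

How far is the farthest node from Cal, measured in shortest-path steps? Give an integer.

2

Distances from Cal: Akira:2, Dee:2, Ivy:2, Juno:1, Mei:2, Nora:2, Ravi:1, Simone:1, Theo:2, Veda:2, Zara:2.
The largest is 2 (to Dee, Akira, Zara, Mei, Theo, Ivy, Nora, and Veda), so the eccentricity of Cal is 2.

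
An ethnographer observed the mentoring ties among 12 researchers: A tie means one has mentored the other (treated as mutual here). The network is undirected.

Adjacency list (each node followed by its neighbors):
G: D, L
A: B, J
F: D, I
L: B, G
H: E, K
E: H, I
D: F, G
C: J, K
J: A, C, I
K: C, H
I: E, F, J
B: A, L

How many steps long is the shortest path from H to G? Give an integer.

5

One shortest route is H – E – I – F – D – G, which uses 5 edges, and at distance 4 from H we only reach {A, D}, which does not include G. So d(H,G) = 5.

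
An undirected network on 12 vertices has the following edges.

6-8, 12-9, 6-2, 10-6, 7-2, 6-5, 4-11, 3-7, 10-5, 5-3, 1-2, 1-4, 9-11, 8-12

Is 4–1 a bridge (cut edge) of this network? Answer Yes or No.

No

Even without that edge, 4 still reaches 1 via 4 – 11 – 9 – 12 – 8 – 6 – 2 – 1, so the network stays connected. Not a bridge.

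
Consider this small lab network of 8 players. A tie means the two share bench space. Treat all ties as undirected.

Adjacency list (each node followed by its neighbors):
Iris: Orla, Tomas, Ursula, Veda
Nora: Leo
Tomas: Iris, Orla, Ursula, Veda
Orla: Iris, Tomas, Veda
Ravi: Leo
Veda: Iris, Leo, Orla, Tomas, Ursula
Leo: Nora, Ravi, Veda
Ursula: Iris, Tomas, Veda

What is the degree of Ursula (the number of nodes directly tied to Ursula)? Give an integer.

3

Ursula is directly tied to Iris, Tomas, and Veda. That is 3 neighbors, so the degree of Ursula is 3.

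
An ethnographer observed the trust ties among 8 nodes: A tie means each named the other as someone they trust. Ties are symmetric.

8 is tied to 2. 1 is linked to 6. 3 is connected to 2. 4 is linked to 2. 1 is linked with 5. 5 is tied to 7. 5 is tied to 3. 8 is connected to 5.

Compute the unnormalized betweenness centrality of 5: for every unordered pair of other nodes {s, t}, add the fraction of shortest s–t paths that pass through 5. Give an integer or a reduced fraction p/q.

Pairs whose geodesics pass through 5 — 8–1: 1; 8–3: 1/2; 8–6: 1; 8–7: 1; 1–4: 2/2; 1–3: 1; 1–2: 2/2; 1–7: 1; 4–6: 2/2; 4–7: 2/2; 3–6: 1; 3–7: 1; 6–2: 2/2; 6–7: 1 … (+1 more pairs).
All other pairs contribute 0.
Summing the contributions gives betweenness(5) = 29/2.

29/2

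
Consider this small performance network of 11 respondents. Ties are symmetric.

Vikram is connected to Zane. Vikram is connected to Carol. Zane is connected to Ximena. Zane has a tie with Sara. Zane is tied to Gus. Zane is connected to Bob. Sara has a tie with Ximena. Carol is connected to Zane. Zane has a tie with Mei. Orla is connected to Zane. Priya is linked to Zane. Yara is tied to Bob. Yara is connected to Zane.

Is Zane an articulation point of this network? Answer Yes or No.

Removing Zane leaves {Priya} with no path to {Sara and Ximena}, so the network splits into 7 components. Zane is a cut vertex.

Yes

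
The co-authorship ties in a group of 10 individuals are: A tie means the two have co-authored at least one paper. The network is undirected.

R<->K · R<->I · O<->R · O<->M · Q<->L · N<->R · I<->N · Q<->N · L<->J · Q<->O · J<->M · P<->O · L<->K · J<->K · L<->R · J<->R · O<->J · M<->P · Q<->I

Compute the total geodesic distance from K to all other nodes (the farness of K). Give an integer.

16

Distances from K: I:2, J:1, L:1, M:2, N:2, O:2, P:3, Q:2, R:1.
Sum = 2 + 1 + 1 + 2 + 2 + 2 + 3 + 2 + 1 = 16.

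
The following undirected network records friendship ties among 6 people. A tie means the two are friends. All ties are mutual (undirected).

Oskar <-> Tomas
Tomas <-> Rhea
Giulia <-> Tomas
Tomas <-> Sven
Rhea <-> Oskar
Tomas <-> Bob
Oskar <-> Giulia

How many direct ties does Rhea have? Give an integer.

2

Rhea is directly tied to Oskar and Tomas. That is 2 neighbors, so the degree of Rhea is 2.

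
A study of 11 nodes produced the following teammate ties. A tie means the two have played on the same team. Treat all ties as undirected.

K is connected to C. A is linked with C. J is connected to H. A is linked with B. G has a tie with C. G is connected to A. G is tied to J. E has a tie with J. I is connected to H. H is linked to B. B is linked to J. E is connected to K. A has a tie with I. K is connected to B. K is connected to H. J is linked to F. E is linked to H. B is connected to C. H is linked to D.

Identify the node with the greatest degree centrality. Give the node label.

Degrees — A:4, B:5, C:4, D:1, E:3, F:1, G:3, H:6, I:2, J:5, K:4.
The maximum is 6, attained only by H.

H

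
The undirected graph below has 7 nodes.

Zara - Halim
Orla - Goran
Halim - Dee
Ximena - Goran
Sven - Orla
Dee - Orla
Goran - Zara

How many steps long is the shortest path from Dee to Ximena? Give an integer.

One shortest route is Dee – Orla – Goran – Ximena, which uses 3 edges, and at distance 2 from Dee we only reach {Goran, Sven, Zara}, which does not include Ximena. So d(Dee,Ximena) = 3.

3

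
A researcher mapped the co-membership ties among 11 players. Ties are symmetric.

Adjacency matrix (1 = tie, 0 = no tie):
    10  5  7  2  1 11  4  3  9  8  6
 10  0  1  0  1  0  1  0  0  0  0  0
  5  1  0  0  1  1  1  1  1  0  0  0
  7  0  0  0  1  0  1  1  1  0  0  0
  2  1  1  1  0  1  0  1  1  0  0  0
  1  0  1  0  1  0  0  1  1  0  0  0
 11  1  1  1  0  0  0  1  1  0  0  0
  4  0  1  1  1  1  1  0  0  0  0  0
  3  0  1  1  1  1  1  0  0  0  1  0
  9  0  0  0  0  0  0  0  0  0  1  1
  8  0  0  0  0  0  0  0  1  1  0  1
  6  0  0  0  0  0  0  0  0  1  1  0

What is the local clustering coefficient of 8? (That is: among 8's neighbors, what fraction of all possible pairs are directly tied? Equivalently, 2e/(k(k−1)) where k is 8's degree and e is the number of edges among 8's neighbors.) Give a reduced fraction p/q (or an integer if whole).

8's neighbors: 3, 6, and 9 (k = 3).
Possible neighbor pairs: C(3,2) = 3. Edges among them: 6–9 → e = 1.
Clustering(8) = 1/3.

1/3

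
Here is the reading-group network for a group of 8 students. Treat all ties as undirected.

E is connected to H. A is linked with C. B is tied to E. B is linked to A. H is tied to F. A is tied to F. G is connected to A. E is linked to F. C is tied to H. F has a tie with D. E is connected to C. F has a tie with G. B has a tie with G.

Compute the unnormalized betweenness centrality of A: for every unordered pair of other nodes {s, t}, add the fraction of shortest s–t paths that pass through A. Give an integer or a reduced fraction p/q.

17/6

Pairs whose geodesics pass through A — G–C: 1; C–D: 1/3; C–F: 1/3; C–B: 1/2; D–B: 1/3; F–B: 1/3.
All other pairs contribute 0.
Summing the contributions gives betweenness(A) = 17/6.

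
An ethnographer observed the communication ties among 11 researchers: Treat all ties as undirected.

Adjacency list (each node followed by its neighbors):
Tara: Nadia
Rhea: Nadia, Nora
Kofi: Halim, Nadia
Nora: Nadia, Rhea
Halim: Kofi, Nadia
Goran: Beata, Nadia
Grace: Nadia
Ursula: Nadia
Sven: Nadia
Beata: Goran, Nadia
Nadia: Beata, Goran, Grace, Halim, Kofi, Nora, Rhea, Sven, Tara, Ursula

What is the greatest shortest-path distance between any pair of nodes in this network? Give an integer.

2

Eccentricity of each node (its greatest distance to any other): Beata:2, Goran:2, Grace:2, Halim:2, Kofi:2, Nadia:1, Nora:2, Rhea:2, Sven:2, Tara:2, Ursula:2.
The maximum eccentricity is 2, realized for instance by the pair Grace–Nora via Grace – Nadia – Nora. So the diameter is 2.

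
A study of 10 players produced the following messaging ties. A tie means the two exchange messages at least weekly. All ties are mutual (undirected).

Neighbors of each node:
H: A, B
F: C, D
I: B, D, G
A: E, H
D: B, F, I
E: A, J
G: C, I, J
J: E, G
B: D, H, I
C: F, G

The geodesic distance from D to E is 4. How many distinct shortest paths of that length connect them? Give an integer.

2

The shortest distance is 4. The length-4 paths are: D–I–G–J–E; D–B–H–A–E.
That gives 2 distinct shortest paths.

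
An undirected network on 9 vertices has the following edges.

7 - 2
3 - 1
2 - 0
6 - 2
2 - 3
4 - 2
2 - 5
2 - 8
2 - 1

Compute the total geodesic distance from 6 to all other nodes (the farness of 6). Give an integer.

15

Distances from 6: 0:2, 1:2, 2:1, 3:2, 4:2, 5:2, 7:2, 8:2.
Sum = 2 + 2 + 1 + 2 + 2 + 2 + 2 + 2 = 15.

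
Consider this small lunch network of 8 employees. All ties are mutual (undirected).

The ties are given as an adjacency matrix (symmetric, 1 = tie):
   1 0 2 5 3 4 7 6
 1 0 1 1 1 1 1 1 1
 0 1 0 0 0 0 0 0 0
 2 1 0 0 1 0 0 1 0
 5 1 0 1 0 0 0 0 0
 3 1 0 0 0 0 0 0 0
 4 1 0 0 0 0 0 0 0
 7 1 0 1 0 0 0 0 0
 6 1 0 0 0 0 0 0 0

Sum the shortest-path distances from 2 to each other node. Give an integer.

11

Distances from 2: 0:2, 1:1, 3:2, 4:2, 5:1, 6:2, 7:1.
Sum = 2 + 1 + 2 + 2 + 1 + 2 + 1 = 11.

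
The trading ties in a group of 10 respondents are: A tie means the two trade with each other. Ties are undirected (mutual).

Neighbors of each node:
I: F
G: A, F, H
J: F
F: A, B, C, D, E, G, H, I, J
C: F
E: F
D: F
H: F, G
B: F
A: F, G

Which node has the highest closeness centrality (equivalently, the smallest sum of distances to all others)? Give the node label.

F

Farness (sum of distances to all others) for each node — A:16, B:17, C:17, D:17, E:17, F:9, G:15, H:16, I:17, J:17.
The smallest farness is 9, for F, so F has the highest closeness.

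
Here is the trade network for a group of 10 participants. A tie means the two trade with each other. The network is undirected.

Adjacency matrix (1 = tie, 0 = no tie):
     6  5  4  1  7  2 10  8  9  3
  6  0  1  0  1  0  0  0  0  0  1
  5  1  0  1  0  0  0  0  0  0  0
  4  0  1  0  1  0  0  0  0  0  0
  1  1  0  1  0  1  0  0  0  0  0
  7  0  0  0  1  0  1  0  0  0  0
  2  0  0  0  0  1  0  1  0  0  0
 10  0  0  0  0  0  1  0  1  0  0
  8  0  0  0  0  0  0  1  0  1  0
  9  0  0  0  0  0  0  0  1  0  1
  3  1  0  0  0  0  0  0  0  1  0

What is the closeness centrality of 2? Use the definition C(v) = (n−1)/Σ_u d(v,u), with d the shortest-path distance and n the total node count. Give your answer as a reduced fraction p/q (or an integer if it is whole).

9/23

Distances from 2: 1:2, 3:4, 4:3, 5:4, 6:3, 7:1, 8:2, 9:3, 10:1. Sum = 23.
n = 10, so closeness = 9/23.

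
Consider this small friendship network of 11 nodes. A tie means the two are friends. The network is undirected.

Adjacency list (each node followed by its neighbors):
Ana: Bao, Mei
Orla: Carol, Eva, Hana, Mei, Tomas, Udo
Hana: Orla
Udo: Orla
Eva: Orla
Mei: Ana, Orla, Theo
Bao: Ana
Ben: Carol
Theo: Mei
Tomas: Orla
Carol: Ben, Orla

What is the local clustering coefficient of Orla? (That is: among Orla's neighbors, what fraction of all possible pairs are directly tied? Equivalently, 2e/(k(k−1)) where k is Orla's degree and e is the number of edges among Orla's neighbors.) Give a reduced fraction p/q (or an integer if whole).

Orla's neighbors: Carol, Eva, Hana, Mei, Tomas, and Udo (k = 6).
Possible neighbor pairs: C(6,2) = 15. Edges among them: none → e = 0.
Clustering(Orla) = 0/15 = 0.

0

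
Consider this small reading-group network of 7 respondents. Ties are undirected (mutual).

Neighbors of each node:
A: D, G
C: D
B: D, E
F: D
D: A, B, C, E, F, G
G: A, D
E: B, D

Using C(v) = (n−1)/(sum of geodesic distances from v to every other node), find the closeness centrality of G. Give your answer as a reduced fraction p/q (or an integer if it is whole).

Distances from G: A:1, B:2, C:2, D:1, E:2, F:2. Sum = 10.
n = 7, so closeness = 6/10 = 3/5.

3/5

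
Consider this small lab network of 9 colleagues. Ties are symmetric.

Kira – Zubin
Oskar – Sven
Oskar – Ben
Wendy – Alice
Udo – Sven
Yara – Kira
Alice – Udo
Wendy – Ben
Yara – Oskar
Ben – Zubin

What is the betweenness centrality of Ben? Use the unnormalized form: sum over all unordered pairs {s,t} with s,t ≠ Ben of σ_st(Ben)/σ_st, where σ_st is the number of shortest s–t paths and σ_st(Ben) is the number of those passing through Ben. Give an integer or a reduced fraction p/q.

Pairs whose geodesics pass through Ben — Oskar–Zubin: 1; Oskar–Wendy: 1; Oskar–Alice: 1/2; Yara–Wendy: 1; Yara–Alice: 1/2; Kira–Wendy: 1; Kira–Alice: 1; Zubin–Wendy: 1; Zubin–Alice: 1; Zubin–Udo: 2/2; Zubin–Sven: 1; Wendy–Sven: 1/2.
All other pairs contribute 0.
Summing the contributions gives betweenness(Ben) = 21/2.

21/2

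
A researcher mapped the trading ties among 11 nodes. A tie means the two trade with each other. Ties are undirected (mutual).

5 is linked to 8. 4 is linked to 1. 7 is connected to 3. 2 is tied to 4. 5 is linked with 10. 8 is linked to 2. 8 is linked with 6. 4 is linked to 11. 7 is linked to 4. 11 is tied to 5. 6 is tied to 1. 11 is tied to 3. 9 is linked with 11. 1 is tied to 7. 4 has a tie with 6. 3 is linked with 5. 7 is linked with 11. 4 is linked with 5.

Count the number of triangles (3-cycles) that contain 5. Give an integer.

5's neighbors: 3, 4, 8, 10, and 11.
Neighbor pairs that are themselves tied: 5–3–11; 5–4–11. Each forms one triangle with 5, for 2 in total.

2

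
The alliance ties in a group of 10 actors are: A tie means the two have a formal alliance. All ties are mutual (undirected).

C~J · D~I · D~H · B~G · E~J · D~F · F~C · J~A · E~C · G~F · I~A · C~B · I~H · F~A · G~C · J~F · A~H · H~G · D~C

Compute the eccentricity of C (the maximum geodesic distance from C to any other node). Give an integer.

2

Distances from C: A:2, B:1, D:1, E:1, F:1, G:1, H:2, I:2, J:1.
The largest is 2 (to I, H, and A), so the eccentricity of C is 2.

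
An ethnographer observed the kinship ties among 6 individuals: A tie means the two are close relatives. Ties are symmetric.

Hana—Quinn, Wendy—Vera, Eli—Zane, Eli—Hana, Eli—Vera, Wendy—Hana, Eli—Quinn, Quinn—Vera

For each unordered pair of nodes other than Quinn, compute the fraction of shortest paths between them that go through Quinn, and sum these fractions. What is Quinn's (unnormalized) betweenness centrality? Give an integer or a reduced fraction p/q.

Pairs whose geodesics pass through Quinn — Hana–Vera: 1/3.
All other pairs contribute 0.
Summing the contributions gives betweenness(Quinn) = 1/3.

1/3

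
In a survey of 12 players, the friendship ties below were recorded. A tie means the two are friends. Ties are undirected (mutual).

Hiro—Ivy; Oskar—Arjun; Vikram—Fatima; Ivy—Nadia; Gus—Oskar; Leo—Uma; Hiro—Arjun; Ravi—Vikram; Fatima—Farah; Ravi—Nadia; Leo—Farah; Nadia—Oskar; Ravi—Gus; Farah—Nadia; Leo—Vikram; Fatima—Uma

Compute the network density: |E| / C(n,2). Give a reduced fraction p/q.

There are 16 edges and 12 nodes, so the maximum possible is C(12,2) = 66.
Density = 16/66 = 8/33.

8/33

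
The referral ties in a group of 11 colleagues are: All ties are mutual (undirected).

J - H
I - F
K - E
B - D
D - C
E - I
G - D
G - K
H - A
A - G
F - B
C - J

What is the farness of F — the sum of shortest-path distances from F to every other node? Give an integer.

Distances from F: A:4, B:1, C:3, D:2, E:2, G:3, H:5, I:1, J:4, K:3.
Sum = 4 + 1 + 3 + 2 + 2 + 3 + 5 + 1 + 4 + 3 = 28.

28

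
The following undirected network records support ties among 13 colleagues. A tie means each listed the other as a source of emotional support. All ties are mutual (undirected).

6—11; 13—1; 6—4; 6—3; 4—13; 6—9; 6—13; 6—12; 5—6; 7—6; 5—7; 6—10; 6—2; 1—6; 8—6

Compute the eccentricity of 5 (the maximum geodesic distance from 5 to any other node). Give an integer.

Distances from 5: 1:2, 2:2, 3:2, 4:2, 6:1, 7:1, 8:2, 9:2, 10:2, 11:2, 12:2, 13:2.
The largest is 2 (to 9, 12, 13, 2, 8, 3, 4, 1, 11, and 10), so the eccentricity of 5 is 2.

2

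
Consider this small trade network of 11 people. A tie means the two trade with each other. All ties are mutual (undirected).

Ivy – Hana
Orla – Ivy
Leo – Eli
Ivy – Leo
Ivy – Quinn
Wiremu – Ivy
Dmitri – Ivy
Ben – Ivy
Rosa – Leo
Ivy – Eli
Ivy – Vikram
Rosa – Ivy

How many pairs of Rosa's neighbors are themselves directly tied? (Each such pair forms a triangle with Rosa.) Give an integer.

Rosa's neighbors: Ivy and Leo.
Neighbor pairs that are themselves tied: Rosa–Ivy–Leo. Each forms one triangle with Rosa, for 1 in total.

1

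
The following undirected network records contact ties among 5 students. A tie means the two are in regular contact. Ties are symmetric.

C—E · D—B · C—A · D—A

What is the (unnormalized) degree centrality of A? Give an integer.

A is directly tied to C and D. That is 2 neighbors, so the degree of A is 2.

2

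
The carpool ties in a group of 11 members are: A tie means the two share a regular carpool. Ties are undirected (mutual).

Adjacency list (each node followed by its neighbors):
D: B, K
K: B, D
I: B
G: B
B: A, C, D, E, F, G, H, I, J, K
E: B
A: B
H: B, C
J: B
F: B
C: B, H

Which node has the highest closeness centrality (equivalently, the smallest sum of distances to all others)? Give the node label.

Farness (sum of distances to all others) for each node — A:19, B:10, C:18, D:18, E:19, F:19, G:19, H:18, I:19, J:19, K:18.
The smallest farness is 10, for B, so B has the highest closeness.

B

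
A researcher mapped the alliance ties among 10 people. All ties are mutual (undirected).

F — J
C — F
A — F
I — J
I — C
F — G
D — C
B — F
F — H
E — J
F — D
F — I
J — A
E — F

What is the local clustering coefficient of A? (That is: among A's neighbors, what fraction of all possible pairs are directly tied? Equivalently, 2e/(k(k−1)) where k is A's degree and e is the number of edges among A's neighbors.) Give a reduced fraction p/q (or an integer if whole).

1

A's neighbors: F and J (k = 2).
Possible neighbor pairs: C(2,2) = 1. Edges among them: F–J → e = 1.
Clustering(A) = 1/1.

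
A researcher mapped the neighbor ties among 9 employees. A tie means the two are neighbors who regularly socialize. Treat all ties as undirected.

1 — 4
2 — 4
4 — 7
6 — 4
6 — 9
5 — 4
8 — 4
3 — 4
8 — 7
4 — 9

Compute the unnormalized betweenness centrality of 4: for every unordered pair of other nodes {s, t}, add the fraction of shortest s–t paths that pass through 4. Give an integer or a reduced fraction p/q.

Pairs whose geodesics pass through 4 — 3–9: 1; 3–5: 1; 3–2: 1; 3–6: 1; 3–7: 1; 3–1: 1; 3–8: 1; 9–5: 1; 9–2: 1; 9–7: 1; 9–1: 1; 9–8: 1; 5–2: 1; 5–6: 1 … (+12 more pairs).
All other pairs contribute 0.
Summing the contributions gives betweenness(4) = 26.

26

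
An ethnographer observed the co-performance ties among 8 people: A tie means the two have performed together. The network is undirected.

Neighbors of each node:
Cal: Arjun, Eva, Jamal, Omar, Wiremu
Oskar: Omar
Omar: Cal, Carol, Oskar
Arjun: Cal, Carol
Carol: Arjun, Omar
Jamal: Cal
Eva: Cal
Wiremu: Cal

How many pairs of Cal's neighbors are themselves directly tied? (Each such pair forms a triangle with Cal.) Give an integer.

Cal's neighbors are Arjun, Eva, Jamal, Omar, and Wiremu, but none of them are tied to each other, so no triangle contains Cal.

0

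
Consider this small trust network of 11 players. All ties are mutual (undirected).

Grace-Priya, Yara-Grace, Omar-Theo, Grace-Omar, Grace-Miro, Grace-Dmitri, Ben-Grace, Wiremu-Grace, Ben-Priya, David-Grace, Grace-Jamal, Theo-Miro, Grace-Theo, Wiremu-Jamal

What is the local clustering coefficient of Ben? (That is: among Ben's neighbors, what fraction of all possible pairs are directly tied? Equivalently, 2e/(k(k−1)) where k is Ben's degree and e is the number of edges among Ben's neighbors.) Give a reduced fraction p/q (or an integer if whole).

1

Ben's neighbors: Grace and Priya (k = 2).
Possible neighbor pairs: C(2,2) = 1. Edges among them: Grace–Priya → e = 1.
Clustering(Ben) = 1/1.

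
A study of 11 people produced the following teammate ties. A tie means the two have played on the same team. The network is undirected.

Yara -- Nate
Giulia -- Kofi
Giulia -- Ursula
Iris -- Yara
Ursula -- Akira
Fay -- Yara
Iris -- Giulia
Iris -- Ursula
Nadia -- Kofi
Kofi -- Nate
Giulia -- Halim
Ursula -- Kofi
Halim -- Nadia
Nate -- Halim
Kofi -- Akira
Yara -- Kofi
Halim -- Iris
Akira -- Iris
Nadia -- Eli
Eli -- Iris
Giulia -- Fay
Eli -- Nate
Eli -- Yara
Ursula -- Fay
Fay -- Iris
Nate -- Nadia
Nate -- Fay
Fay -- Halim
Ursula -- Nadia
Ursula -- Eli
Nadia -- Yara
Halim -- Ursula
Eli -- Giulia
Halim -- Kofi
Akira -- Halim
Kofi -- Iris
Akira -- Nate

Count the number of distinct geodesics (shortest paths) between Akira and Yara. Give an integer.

The shortest distance is 2. The length-2 paths are: Akira–Kofi–Yara; Akira–Iris–Yara; Akira–Nate–Yara.
That gives 3 distinct shortest paths.

3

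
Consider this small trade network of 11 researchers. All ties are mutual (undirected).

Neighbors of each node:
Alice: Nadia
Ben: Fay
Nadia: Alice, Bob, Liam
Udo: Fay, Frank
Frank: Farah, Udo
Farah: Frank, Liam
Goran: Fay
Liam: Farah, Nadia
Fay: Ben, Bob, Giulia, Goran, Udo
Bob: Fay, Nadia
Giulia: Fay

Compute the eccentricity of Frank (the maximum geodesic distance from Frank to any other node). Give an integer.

Distances from Frank: Alice:4, Ben:3, Bob:3, Farah:1, Fay:2, Giulia:3, Goran:3, Liam:2, Nadia:3, Udo:1.
The largest is 4 (to Alice), so the eccentricity of Frank is 4.

4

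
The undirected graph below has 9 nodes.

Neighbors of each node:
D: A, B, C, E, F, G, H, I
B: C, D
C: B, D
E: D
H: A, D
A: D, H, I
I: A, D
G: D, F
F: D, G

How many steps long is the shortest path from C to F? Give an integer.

One shortest route is C – D – F, which uses 2 edges, and C and F are not directly tied, so nothing shorter exists. So d(C,F) = 2.

2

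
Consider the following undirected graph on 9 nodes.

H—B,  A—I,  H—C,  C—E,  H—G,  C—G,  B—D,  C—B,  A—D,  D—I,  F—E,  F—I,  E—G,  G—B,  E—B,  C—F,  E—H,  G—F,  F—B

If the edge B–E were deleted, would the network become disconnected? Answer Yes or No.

No

Even without that edge, B still reaches E via B – G – E, so the network stays connected. Not a bridge.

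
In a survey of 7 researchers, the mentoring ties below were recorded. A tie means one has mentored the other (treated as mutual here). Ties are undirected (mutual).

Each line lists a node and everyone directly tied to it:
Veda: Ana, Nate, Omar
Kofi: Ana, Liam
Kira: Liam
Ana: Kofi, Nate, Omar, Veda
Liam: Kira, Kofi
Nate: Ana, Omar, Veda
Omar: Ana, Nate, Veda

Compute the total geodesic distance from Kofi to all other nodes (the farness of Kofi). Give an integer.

10

Distances from Kofi: Ana:1, Kira:2, Liam:1, Nate:2, Omar:2, Veda:2.
Sum = 1 + 2 + 1 + 2 + 2 + 2 = 10.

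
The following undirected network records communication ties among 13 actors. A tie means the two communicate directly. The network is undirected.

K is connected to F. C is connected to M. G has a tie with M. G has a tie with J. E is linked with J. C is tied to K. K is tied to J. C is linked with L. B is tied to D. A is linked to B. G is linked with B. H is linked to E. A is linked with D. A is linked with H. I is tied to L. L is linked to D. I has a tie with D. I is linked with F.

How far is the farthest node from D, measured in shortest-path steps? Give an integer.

Distances from D: A:1, B:1, C:2, E:3, F:2, G:2, H:2, I:1, J:3, K:3, L:1, M:3.
The largest is 3 (to K, M, E, and J), so the eccentricity of D is 3.

3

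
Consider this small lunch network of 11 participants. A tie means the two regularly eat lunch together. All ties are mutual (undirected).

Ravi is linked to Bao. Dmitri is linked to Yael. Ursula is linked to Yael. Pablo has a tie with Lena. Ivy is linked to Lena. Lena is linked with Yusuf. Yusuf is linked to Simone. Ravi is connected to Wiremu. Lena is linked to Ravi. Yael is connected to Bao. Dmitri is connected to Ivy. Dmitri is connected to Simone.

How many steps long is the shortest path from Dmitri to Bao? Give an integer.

One shortest route is Dmitri – Yael – Bao, which uses 2 edges, and Dmitri and Bao are not directly tied, so nothing shorter exists. So d(Dmitri,Bao) = 2.

2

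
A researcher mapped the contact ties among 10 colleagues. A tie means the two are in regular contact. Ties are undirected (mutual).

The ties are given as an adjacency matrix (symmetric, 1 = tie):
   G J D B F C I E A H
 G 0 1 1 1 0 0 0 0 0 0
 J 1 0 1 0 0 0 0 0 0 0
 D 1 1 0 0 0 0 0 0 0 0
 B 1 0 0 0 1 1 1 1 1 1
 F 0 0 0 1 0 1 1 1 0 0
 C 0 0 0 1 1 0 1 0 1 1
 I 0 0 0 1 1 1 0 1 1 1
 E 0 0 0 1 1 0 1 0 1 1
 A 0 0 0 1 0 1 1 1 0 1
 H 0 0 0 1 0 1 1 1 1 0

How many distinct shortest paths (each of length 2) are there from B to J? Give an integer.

The shortest distance is 2, and the only length-2 path is B–G–J. So there is exactly 1 shortest path.

1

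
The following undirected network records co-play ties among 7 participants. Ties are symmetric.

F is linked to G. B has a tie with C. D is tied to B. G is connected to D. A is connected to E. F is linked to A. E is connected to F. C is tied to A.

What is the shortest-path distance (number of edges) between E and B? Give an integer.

3

One shortest route is E – A – C – B, which uses 3 edges, and at distance 2 from E we only reach {C, G}, which does not include B. So d(E,B) = 3.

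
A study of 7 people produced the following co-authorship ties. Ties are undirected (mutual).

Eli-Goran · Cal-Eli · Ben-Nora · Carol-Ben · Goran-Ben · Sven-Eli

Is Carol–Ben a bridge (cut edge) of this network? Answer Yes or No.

Yes

Without the Carol–Ben edge there is no alternate route between Carol and Ben, so the network disconnects. It is a bridge.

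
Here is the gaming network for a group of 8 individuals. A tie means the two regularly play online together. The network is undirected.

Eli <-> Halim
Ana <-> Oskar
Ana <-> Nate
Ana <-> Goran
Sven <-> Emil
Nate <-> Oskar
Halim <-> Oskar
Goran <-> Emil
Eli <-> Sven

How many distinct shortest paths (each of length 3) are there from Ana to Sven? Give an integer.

The shortest distance is 3, and the only length-3 path is Ana–Goran–Emil–Sven. So there is exactly 1 shortest path.

1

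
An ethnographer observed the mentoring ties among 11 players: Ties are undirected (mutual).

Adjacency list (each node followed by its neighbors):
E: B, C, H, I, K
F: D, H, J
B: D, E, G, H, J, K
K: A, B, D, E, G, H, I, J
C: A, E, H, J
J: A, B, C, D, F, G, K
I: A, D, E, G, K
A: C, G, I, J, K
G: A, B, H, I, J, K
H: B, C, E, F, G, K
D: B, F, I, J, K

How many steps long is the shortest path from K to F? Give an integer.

One shortest route is K – J – F, which uses 2 edges, and K and F are not directly tied, so nothing shorter exists. So d(K,F) = 2.

2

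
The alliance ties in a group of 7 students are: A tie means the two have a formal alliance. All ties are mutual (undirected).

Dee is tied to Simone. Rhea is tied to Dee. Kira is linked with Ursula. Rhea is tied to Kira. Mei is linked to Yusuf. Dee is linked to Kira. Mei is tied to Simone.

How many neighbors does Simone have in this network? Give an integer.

Simone is directly tied to Dee and Mei. That is 2 neighbors, so the degree of Simone is 2.

2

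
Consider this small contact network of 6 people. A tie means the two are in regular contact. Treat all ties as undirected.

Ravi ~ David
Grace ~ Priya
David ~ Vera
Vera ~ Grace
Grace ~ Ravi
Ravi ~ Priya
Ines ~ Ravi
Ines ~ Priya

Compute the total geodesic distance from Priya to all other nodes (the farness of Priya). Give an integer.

7

Distances from Priya: David:2, Grace:1, Ines:1, Ravi:1, Vera:2.
Sum = 2 + 1 + 1 + 1 + 2 = 7.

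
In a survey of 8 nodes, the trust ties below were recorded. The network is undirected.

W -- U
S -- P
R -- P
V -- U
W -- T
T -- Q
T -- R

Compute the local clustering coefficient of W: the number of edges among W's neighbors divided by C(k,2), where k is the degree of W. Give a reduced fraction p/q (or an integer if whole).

W's neighbors: T and U (k = 2).
Possible neighbor pairs: C(2,2) = 1. Edges among them: none → e = 0.
Clustering(W) = 0/1.

0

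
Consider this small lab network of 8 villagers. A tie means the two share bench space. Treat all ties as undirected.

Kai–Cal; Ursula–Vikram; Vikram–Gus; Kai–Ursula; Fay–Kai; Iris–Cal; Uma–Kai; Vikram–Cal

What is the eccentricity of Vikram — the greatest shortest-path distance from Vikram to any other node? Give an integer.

Distances from Vikram: Cal:1, Fay:3, Gus:1, Iris:2, Kai:2, Uma:3, Ursula:1.
The largest is 3 (to Fay and Uma), so the eccentricity of Vikram is 3.

3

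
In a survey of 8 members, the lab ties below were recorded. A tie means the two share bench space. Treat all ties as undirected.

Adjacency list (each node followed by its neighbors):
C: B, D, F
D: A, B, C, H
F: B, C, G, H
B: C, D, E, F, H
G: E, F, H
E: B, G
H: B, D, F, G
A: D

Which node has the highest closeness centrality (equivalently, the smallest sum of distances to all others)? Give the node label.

Farness (sum of distances to all others) for each node — A:16, B:9, C:11, D:10, E:13, F:11, G:12, H:10.
The smallest farness is 9, for B, so B has the highest closeness.

B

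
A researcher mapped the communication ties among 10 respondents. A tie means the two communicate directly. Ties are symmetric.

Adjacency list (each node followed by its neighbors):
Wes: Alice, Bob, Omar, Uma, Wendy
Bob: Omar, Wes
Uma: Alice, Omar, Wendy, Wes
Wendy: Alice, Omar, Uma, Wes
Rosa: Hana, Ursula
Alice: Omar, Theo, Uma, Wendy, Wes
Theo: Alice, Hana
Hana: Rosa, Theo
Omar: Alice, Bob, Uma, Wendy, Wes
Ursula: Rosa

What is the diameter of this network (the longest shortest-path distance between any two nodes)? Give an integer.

Eccentricity of each node (its greatest distance to any other): Alice:4, Bob:6, Hana:4, Omar:5, Rosa:5, Theo:3, Uma:5, Ursula:6, Wendy:5, Wes:5.
The maximum eccentricity is 6, realized for instance by the pair Ursula–Bob via Ursula – Rosa – Hana – Theo – Alice – Omar – Bob. So the diameter is 6.

6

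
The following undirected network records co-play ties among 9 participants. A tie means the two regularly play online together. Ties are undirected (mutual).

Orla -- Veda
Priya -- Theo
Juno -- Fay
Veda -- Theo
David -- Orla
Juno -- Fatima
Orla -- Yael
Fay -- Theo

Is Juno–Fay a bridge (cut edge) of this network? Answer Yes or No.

Yes

Without the Juno–Fay edge there is no alternate route between Juno and Fay, so the network disconnects. It is a bridge.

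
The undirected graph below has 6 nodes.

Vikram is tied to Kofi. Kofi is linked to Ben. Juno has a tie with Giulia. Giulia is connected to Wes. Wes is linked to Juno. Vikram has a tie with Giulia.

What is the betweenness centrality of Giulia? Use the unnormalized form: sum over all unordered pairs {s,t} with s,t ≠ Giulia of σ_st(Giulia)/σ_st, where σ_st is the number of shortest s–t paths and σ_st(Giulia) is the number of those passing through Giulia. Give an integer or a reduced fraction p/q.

6

Pairs whose geodesics pass through Giulia — Wes–Vikram: 1; Wes–Kofi: 1; Wes–Ben: 1; Vikram–Juno: 1; Kofi–Juno: 1; Juno–Ben: 1.
All other pairs contribute 0.
Summing the contributions gives betweenness(Giulia) = 6.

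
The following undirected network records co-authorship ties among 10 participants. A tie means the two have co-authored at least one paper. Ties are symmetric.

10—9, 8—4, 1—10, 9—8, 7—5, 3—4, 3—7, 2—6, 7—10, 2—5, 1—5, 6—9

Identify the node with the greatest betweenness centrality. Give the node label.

Unnormalized betweenness of each node: 1:17/12, 2:35/12, 3:53/12, 4:31/12, 5:41/6, 6:41/12, 7:19/2, 8:25/6, 9:127/12, 10:49/6.
9 has the largest value, 127/12, making it the main broker — the node through which the most shortest paths run.

9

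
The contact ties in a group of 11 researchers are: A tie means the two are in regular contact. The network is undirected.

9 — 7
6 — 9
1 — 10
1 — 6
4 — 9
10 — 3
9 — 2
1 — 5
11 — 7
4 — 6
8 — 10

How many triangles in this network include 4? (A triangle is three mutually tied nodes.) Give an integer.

1

4's neighbors: 6 and 9.
Neighbor pairs that are themselves tied: 4–6–9. Each forms one triangle with 4, for 1 in total.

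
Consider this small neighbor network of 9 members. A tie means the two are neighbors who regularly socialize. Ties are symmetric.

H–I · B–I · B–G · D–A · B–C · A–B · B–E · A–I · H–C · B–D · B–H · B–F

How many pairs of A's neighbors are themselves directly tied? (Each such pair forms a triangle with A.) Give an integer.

A's neighbors: B, D, and I.
Neighbor pairs that are themselves tied: A–B–D; A–B–I. Each forms one triangle with A, for 2 in total.

2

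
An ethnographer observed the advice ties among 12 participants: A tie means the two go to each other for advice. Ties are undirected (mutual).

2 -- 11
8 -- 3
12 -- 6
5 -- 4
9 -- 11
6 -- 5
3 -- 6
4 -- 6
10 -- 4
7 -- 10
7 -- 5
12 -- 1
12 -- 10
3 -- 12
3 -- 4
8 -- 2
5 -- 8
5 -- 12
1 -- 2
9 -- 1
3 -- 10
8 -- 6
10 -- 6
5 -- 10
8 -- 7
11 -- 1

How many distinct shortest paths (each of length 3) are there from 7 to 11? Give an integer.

The shortest distance is 3, and the only length-3 path is 7–8–2–11. So there is exactly 1 shortest path.

1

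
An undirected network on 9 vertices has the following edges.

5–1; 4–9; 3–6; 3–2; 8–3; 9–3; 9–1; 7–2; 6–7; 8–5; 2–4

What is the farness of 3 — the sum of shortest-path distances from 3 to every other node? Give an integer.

Distances from 3: 1:2, 2:1, 4:2, 5:2, 6:1, 7:2, 8:1, 9:1.
Sum = 2 + 1 + 2 + 2 + 1 + 2 + 1 + 1 = 12.

12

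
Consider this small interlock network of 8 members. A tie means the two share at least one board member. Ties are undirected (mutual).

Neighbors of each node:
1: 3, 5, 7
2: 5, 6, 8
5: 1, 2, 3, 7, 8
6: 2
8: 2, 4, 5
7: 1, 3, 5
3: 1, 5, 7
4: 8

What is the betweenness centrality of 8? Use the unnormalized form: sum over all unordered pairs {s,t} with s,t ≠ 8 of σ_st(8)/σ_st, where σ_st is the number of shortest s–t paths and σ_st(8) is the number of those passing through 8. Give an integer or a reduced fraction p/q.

6

Pairs whose geodesics pass through 8 — 7–4: 1; 5–4: 1; 3–4: 1; 1–4: 1; 6–4: 1; 4–2: 1.
All other pairs contribute 0.
Summing the contributions gives betweenness(8) = 6.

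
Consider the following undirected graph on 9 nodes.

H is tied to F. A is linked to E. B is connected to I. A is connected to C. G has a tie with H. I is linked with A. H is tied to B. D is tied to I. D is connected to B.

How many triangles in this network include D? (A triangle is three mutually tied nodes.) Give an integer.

D's neighbors: B and I.
Neighbor pairs that are themselves tied: D–B–I. Each forms one triangle with D, for 1 in total.

1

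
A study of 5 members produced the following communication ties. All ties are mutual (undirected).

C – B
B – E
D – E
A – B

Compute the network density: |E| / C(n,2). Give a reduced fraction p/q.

There are 4 edges and 5 nodes, so the maximum possible is C(5,2) = 10.
Density = 4/10 = 2/5.

2/5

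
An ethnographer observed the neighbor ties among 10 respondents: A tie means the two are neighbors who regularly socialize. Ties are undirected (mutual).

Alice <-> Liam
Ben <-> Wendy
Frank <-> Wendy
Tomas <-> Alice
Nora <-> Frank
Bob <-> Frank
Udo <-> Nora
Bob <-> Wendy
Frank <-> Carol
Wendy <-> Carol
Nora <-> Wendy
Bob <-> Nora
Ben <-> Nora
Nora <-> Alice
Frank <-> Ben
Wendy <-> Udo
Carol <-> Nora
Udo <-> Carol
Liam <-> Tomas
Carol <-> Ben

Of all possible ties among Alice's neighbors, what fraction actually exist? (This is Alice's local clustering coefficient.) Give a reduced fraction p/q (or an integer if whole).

Alice's neighbors: Liam, Nora, and Tomas (k = 3).
Possible neighbor pairs: C(3,2) = 3. Edges among them: Liam–Tomas → e = 1.
Clustering(Alice) = 1/3.

1/3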